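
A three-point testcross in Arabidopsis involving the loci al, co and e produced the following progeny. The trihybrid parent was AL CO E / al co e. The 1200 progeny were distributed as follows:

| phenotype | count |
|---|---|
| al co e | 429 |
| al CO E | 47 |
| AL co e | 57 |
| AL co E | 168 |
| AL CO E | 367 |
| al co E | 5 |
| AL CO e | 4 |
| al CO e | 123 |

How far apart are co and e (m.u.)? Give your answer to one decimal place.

25.0 m.u.

The two rarest classes, AL CO e and al co E, are the double crossovers. Comparing them with the parentals, only the e allele has switched, so e is the middle locus and the order is al – e – co.
Crossovers in the e–co interval produce the single-crossover classes AL co E and al CO e (168 + 123 = 291) plus the double crossovers (9).
RF(e–co) = (291 + 9) / 1200 = 300/1200 = 0.2500 → 25.0 m.u.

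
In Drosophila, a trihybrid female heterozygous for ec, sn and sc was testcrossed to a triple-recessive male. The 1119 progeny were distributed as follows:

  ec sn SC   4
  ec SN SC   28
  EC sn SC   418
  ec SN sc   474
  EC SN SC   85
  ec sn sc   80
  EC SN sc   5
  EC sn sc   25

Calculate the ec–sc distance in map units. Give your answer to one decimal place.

5.5 map units

The two most frequent reciprocal classes, EC sn SC and ec SN sc, are the parental types, so the F1 was EC sn SC / ec SN sc.
The two rarest classes, ec sn SC and EC SN sc, are the double crossovers. Comparing them with the parentals, only the ec allele has switched, so ec is the middle locus and the order is sc – ec – sn.
Crossovers in the sc–ec interval produce the single-crossover classes EC sn sc and ec SN SC (25 + 28 = 53) plus the double crossovers (9).
RF(sc–ec) = (53 + 9) / 1119 = 62/1119 = 0.0554 → 5.5 map units.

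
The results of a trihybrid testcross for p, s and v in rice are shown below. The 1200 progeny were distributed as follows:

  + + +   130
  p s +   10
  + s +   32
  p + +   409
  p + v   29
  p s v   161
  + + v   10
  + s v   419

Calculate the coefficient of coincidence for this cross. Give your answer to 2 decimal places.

0.95

The two most frequent reciprocal classes, p + + and + s v, are the parental types, so the F1 was p + + / + s v.
The two rarest classes, p s + and + + v, are the double crossovers. Comparing them with the parentals, only the s allele has switched, so s is the middle locus and the order is v – s – p.
v–s: (61 + 20)/1200 = 0.0675; s–p: (291 + 20)/1200 = 0.2592.
Expected DCO frequency = 0.0675 × 0.2592 ≈ 0.01750; observed = 20/1200 ≈ 0.01667.
Coefficient of coincidence = 0.01667/0.01750 ≈ 0.95.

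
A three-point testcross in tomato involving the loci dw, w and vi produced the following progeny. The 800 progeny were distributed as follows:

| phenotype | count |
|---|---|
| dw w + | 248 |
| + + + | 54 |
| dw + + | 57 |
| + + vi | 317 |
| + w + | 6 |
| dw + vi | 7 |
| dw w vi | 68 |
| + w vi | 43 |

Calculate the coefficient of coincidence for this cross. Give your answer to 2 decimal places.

0.68

The two most frequent reciprocal classes, dw w + and + + vi, are the parental types, so the F1 was dw w + / + + vi.
The two rarest classes, + w + and dw + vi, are the double crossovers. Comparing them with the parentals, only the dw allele has switched, so dw is the middle locus and the order is vi – dw – w.
vi–dw: (122 + 13)/800 = 0.1688; dw–w: (100 + 13)/800 = 0.1412.
Expected DCO frequency = 0.1688 × 0.1412 ≈ 0.02383; observed = 13/800 ≈ 0.01625.
Coefficient of coincidence = 0.01625/0.02383 ≈ 0.68.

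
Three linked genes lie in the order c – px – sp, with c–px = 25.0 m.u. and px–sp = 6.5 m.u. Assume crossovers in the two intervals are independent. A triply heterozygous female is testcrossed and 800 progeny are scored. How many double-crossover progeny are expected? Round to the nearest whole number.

13

Map distances give recombination frequencies of 0.250 and 0.065 for the two intervals.
With no interference, expected double-crossover frequency = 0.250 × 0.065 = 0.01625.
Expected number = 0.01625 × 800 = 13.00 ≈ 13.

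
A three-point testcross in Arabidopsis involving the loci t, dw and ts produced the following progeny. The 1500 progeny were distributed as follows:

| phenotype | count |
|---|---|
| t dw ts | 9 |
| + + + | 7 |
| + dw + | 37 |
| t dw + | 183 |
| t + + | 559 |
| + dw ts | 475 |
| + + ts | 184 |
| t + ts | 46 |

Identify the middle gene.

The two most frequent reciprocal classes, + dw ts and t + +, are the parental types, so the F1 was + dw ts / t + +.
The two rarest classes, t dw ts and + + +, are the double crossovers. Comparing them with the parentals, only the t allele has switched, so t is the middle locus and the order is dw – t – ts.

t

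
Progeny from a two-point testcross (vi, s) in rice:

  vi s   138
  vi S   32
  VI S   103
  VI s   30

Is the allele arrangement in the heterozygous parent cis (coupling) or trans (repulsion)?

The two most frequent classes are VI S (103) and vi s (138); these are the parental (non-recombinant) types.
So the F1 carried VI S on one chromosome and vi s on the other — the recessive alleles are on the same chromosome (cis / coupling).

cis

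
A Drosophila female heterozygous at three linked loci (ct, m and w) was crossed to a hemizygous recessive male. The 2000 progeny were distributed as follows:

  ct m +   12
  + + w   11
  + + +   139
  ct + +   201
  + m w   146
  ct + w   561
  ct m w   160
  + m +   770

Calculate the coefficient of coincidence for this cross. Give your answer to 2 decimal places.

The two most frequent reciprocal classes, + m + and ct + w, are the parental types, so the F1 was + m + / ct + w.
The two rarest classes, ct m + and + + w, are the double crossovers. Comparing them with the parentals, only the ct allele has switched, so ct is the middle locus and the order is m – ct – w.
m–ct: (299 + 23)/2000 = 0.1610; ct–w: (347 + 23)/2000 = 0.1850.
Expected DCO frequency = 0.1610 × 0.1850 ≈ 0.02978; observed = 23/2000 ≈ 0.01150.
Coefficient of coincidence = 0.01150/0.02978 ≈ 0.39.

0.39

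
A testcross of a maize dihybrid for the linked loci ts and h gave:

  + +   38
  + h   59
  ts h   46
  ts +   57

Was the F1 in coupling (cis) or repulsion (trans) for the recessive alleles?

trans

The two most frequent classes are + h (59) and ts + (57); these are the parental (non-recombinant) types.
So the F1 carried + h on one chromosome and ts + on the other — the recessive alleles are on opposite chromosomes (trans / repulsion).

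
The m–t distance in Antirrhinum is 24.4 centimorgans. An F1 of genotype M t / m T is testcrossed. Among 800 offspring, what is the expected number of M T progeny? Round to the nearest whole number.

A map distance of 24.4 centimorgans corresponds to a recombination frequency of 0.244.
The F1 is M t / m T, so M T is a recombinant gamete class with expected frequency r/2 = 0.244/2 = 0.1220.
Expected number = 0.1220 × 800 = 97.60 ≈ 98.

98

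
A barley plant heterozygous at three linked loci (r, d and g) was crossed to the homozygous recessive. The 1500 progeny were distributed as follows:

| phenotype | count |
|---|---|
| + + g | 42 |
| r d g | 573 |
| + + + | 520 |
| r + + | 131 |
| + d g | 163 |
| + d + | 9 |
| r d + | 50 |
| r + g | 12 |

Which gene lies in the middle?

d

The two most frequent reciprocal classes, r d g and + + +, are the parental types, so the F1 was r d g / + + +.
The two rarest classes, r + g and + d +, are the double crossovers. Comparing them with the parentals, only the d allele has switched, so d is the middle locus and the order is r – d – g.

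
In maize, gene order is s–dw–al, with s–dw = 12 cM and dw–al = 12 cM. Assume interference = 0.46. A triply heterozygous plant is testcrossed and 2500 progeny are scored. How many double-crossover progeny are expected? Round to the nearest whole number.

19

Map distances give recombination frequencies of 0.120 and 0.120 for the two intervals.
With interference 0.46 (so coincidence = 0.54), expected double-crossover frequency = 0.120 × 0.120 × 0.54 = 0.00778.
Expected number = 0.00778 × 2500 = 19.44 ≈ 19.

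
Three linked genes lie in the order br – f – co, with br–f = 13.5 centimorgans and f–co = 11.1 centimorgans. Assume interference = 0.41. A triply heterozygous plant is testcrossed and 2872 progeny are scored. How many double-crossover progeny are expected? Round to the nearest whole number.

Map distances give recombination frequencies of 0.135 and 0.111 for the two intervals.
With interference 0.41 (so coincidence = 0.59), expected double-crossover frequency = 0.135 × 0.111 × 0.59 = 0.00884.
Expected number = 0.00884 × 2872 = 25.39 ≈ 25.

25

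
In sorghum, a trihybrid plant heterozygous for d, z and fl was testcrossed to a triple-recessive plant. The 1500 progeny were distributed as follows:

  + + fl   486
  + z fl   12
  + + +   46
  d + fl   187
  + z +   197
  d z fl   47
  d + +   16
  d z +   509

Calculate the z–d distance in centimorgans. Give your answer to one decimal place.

The two most frequent reciprocal classes, + + fl and d z +, are the parental types, so the F1 was + + fl / d z +.
The two rarest classes, + z fl and d + +, are the double crossovers. Comparing them with the parentals, only the z allele has switched, so z is the middle locus and the order is fl – z – d.
Crossovers in the z–d interval produce the single-crossover classes d + fl and + z + (187 + 197 = 384) plus the double crossovers (28).
RF(z–d) = (384 + 28) / 1500 = 412/1500 = 0.2747 → 27.5 centimorgans.

27.5 centimorgans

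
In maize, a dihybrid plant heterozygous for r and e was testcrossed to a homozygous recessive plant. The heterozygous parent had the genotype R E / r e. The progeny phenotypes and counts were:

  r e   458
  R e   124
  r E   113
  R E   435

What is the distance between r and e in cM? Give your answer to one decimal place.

21.0 cM

The recombinant classes are R e and r E: 124 + 113 = 237.
Recombination frequency = 237/1130 = 0.2097 ≈ 21.0%, i.e. 21.0 cM.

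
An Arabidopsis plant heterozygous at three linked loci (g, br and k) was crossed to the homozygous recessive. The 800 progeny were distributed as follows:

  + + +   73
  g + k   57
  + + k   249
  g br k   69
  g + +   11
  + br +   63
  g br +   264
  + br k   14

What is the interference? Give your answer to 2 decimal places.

0.17

The two most frequent reciprocal classes, + + k and g br +, are the parental types, so the F1 was + + k / g br +.
The two rarest classes, + br k and g + +, are the double crossovers. Comparing them with the parentals, only the br allele has switched, so br is the middle locus and the order is k – br – g.
k–br: (142 + 25)/800 = 0.2087; br–g: (120 + 25)/800 = 0.1812.
Expected DCO frequency = 0.2087 × 0.1812 ≈ 0.03782; observed = 25/800 ≈ 0.03125.
Coefficient of coincidence = 0.03125/0.03782 ≈ 0.83; interference = 1 − 0.83 = 0.17.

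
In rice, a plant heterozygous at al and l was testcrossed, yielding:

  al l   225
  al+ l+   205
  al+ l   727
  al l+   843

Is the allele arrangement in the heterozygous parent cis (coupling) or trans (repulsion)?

The two most frequent classes are al+ l (727) and al l+ (843); these are the parental (non-recombinant) types.
So the F1 carried al+ l on one chromosome and al l+ on the other — the recessive alleles are on opposite chromosomes (trans / repulsion).

trans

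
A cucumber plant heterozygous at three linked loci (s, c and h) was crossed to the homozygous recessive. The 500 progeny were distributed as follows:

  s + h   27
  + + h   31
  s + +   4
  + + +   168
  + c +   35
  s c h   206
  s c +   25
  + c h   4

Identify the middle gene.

s

The two most frequent reciprocal classes, + + + and s c h, are the parental types, so the F1 was + + + / s c h.
The two rarest classes, s + + and + c h, are the double crossovers. Comparing them with the parentals, only the s allele has switched, so s is the middle locus and the order is c – s – h.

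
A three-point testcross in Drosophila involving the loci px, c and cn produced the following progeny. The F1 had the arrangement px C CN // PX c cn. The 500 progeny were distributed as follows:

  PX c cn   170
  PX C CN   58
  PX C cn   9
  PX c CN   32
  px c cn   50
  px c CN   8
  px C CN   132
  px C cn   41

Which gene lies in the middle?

The two rarest classes, px c CN and PX C cn, are the double crossovers. Comparing them with the parentals, only the c allele has switched, so c is the middle locus and the order is cn – c – px.

c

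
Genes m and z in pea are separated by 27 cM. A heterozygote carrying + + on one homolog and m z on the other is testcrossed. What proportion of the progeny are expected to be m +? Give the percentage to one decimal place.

13.5%

A map distance of 27 cM corresponds to a recombination frequency of 0.270.
The F1 is + + / m z, so m + is a recombinant gamete class with expected frequency r/2 = 0.270/2 = 0.1350.
That is 0.1350 = 13.5% of the progeny.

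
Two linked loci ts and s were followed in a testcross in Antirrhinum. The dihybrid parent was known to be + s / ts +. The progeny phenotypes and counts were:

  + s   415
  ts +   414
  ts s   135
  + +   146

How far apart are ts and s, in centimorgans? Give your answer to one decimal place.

The recombinant classes are + + and ts s: 146 + 135 = 281.
Recombination frequency = 281/1110 = 0.2532 ≈ 25.3%, i.e. 25.3 centimorgans.

25.3 centimorgans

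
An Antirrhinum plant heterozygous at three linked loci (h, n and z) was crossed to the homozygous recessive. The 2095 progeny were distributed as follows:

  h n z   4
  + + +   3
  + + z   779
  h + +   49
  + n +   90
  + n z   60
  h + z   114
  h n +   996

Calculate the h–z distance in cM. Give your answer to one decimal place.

10.1 cM

The two most frequent reciprocal classes, h n + and + + z, are the parental types, so the F1 was h n + / + + z.
The two rarest classes, h n z and + + +, are the double crossovers. Comparing them with the parentals, only the z allele has switched, so z is the middle locus and the order is n – z – h.
Crossovers in the z–h interval produce the single-crossover classes + n + and h + z (90 + 114 = 204) plus the double crossovers (7).
RF(z–h) = (204 + 7) / 2095 = 211/2095 = 0.1007 → 10.1 cM.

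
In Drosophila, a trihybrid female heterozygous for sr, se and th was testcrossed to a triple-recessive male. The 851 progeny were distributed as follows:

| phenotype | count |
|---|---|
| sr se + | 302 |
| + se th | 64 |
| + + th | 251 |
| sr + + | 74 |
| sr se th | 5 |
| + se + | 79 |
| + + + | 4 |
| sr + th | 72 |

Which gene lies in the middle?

th

The two most frequent reciprocal classes, sr se + and + + th, are the parental types, so the F1 was sr se + / + + th.
The two rarest classes, sr se th and + + +, are the double crossovers. Comparing them with the parentals, only the th allele has switched, so th is the middle locus and the order is se – th – sr.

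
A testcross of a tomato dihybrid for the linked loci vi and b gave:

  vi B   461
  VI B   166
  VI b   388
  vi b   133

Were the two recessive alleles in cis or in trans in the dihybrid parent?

trans

The two most frequent classes are VI b (388) and vi B (461); these are the parental (non-recombinant) types.
So the F1 carried VI b on one chromosome and vi B on the other — the recessive alleles are on opposite chromosomes (trans / repulsion).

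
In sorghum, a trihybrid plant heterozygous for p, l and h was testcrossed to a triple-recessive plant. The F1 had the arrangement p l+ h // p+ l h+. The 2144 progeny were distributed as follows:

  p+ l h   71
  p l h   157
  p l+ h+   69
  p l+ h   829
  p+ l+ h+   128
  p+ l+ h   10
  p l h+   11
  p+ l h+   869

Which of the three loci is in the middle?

The two rarest classes, p+ l+ h and p l h+, are the double crossovers. Comparing them with the parentals, only the p allele has switched, so p is the middle locus and the order is h – p – l.

p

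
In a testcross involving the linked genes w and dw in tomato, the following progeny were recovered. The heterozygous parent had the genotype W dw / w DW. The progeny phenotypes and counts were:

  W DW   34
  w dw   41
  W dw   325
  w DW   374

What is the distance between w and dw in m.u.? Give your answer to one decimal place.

The recombinant classes are W DW and w dw: 34 + 41 = 75.
Recombination frequency = 75/774 = 0.0969 ≈ 9.7%, i.e. 9.7 m.u.

9.7 m.u.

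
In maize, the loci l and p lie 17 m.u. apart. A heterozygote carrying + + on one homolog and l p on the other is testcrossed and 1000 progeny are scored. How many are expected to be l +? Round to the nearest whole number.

A map distance of 17 m.u. corresponds to a recombination frequency of 0.170.
The F1 is + + / l p, so l + is a recombinant gamete class with expected frequency r/2 = 0.170/2 = 0.0850.
Expected number = 0.0850 × 1000 = 85.00 ≈ 85.

85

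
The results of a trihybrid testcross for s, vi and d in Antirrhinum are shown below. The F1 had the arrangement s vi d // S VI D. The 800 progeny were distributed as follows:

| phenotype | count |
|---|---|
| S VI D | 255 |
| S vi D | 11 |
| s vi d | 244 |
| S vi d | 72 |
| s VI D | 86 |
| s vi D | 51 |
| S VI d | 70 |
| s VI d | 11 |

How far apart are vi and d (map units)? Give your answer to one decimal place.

The two rarest classes, s VI d and S vi D, are the double crossovers. Comparing them with the parentals, only the vi allele has switched, so vi is the middle locus and the order is d – vi – s.
Crossovers in the d–vi interval produce the single-crossover classes s vi D and S VI d (51 + 70 = 121) plus the double crossovers (22).
RF(d–vi) = (121 + 22) / 800 = 143/800 = 0.1787 → 17.9 map units.

17.9 map units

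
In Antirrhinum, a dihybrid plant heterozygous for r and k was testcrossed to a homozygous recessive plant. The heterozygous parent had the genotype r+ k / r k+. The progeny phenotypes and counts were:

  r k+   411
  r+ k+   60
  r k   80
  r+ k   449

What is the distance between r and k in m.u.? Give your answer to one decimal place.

14.0 m.u.

The recombinant classes are r+ k+ and r k: 60 + 80 = 140.
Recombination frequency = 140/1000 = 0.1400 ≈ 14.0%, i.e. 14.0 m.u.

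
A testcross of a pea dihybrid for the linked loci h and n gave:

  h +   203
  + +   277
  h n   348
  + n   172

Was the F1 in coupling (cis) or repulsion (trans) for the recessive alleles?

cis

The two most frequent classes are + + (277) and h n (348); these are the parental (non-recombinant) types.
So the F1 carried + + on one chromosome and h n on the other — the recessive alleles are on the same chromosome (cis / coupling).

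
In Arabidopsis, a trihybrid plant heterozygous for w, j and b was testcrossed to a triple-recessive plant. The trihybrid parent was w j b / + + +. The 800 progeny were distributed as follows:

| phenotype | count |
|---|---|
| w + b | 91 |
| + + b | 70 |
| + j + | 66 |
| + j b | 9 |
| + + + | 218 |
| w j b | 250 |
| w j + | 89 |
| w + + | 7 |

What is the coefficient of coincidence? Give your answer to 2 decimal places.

The two rarest classes, + j b and w + +, are the double crossovers. Comparing them with the parentals, only the w allele has switched, so w is the middle locus and the order is b – w – j.
b–w: (159 + 16)/800 = 0.2188; w–j: (157 + 16)/800 = 0.2162.
Expected DCO frequency = 0.2188 × 0.2162 ≈ 0.04730; observed = 16/800 ≈ 0.02000.
Coefficient of coincidence = 0.02000/0.04730 ≈ 0.42.

0.42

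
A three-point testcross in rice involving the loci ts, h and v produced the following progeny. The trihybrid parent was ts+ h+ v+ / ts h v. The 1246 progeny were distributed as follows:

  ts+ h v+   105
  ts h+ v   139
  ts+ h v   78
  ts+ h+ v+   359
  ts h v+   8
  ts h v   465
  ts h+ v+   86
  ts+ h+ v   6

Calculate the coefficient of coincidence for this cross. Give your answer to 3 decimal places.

0.380

The two rarest classes, ts+ h+ v and ts h v+, are the double crossovers. Comparing them with the parentals, only the v allele has switched, so v is the middle locus and the order is h – v – ts.
h–v: (244 + 14)/1246 = 0.2071; v–ts: (164 + 14)/1246 = 0.1429.
Expected DCO frequency = 0.2071 × 0.1429 ≈ 0.02959; observed = 14/1246 ≈ 0.01124.
Coefficient of coincidence = 0.01124/0.02959 ≈ 0.380.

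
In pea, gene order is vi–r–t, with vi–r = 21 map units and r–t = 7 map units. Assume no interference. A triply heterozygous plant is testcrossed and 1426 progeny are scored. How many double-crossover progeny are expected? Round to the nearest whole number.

Map distances give recombination frequencies of 0.210 and 0.070 for the two intervals.
With no interference, expected double-crossover frequency = 0.210 × 0.070 = 0.01470.
Expected number = 0.01470 × 1426 = 20.96 ≈ 21.

21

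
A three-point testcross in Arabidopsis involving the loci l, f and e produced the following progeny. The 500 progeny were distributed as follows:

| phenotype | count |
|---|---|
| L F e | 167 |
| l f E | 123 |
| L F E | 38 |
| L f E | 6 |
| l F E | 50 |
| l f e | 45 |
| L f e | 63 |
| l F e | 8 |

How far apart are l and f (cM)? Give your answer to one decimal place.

25.4 cM

The two most frequent reciprocal classes, l f E and L F e, are the parental types, so the F1 was l f E / L F e.
The two rarest classes, L f E and l F e, are the double crossovers. Comparing them with the parentals, only the l allele has switched, so l is the middle locus and the order is e – l – f.
Crossovers in the l–f interval produce the single-crossover classes l F E and L f e (50 + 63 = 113) plus the double crossovers (14).
RF(l–f) = (113 + 14) / 500 = 127/500 = 0.2540 → 25.4 cM.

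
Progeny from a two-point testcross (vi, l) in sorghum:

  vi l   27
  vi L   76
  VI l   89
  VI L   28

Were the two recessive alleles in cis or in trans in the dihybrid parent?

The two most frequent classes are VI l (89) and vi L (76); these are the parental (non-recombinant) types.
So the F1 carried VI l on one chromosome and vi L on the other — the recessive alleles are on opposite chromosomes (trans / repulsion).

trans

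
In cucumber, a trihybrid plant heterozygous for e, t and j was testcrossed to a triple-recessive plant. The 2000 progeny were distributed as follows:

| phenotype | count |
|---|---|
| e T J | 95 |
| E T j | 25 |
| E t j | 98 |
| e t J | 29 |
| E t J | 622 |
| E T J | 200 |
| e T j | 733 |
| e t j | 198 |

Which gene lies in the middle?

e

The two most frequent reciprocal classes, e T j and E t J, are the parental types, so the F1 was e T j / E t J.
The two rarest classes, E T j and e t J, are the double crossovers. Comparing them with the parentals, only the e allele has switched, so e is the middle locus and the order is t – e – j.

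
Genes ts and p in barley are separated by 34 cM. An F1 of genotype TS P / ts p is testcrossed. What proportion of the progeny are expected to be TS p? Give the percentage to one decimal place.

A map distance of 34 cM corresponds to a recombination frequency of 0.340.
The F1 is TS P / ts p, so TS p is a recombinant gamete class with expected frequency r/2 = 0.340/2 = 0.1700.
That is 0.1700 = 17.0% of the progeny.

17.0%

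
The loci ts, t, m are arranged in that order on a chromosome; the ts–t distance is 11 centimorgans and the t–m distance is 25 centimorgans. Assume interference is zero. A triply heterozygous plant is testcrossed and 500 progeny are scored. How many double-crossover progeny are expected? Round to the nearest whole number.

Map distances give recombination frequencies of 0.110 and 0.250 for the two intervals.
With no interference, expected double-crossover frequency = 0.110 × 0.250 = 0.02750.
Expected number = 0.02750 × 500 = 13.75 ≈ 14.

14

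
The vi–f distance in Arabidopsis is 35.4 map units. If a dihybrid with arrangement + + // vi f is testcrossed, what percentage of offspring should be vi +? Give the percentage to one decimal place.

A map distance of 35.4 map units corresponds to a recombination frequency of 0.354.
The F1 is + + / vi f, so vi + is a recombinant gamete class with expected frequency r/2 = 0.354/2 = 0.1770.
That is 0.1770 = 17.7% of the progeny.

17.7%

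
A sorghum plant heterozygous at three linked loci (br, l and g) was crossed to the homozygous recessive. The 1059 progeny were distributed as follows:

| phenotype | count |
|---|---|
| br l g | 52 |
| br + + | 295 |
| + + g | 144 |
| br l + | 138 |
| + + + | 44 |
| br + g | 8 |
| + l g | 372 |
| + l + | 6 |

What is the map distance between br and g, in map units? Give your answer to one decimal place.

The two most frequent reciprocal classes, br + + and + l g, are the parental types, so the F1 was br + + / + l g.
The two rarest classes, br + g and + l +, are the double crossovers. Comparing them with the parentals, only the g allele has switched, so g is the middle locus and the order is l – g – br.
Crossovers in the g–br interval produce the single-crossover classes + + + and br l g (44 + 52 = 96) plus the double crossovers (14).
RF(g–br) = (96 + 14) / 1059 = 110/1059 = 0.1039 → 10.4 map units.

10.4 map units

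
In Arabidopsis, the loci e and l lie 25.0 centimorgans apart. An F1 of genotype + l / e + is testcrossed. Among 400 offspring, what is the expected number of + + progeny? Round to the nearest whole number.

50

A map distance of 25.0 centimorgans corresponds to a recombination frequency of 0.250.
The F1 is + l / e +, so + + is a recombinant gamete class with expected frequency r/2 = 0.250/2 = 0.1250.
Expected number = 0.1250 × 400 = 50.00 ≈ 50.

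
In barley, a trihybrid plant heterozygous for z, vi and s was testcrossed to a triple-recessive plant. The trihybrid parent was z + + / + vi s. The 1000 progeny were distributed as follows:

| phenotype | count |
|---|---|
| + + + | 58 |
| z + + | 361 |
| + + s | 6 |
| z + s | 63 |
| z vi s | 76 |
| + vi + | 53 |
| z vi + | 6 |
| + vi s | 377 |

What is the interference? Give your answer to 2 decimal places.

The two rarest classes, z vi + and + + s, are the double crossovers. Comparing them with the parentals, only the vi allele has switched, so vi is the middle locus and the order is z – vi – s.
z–vi: (134 + 12)/1000 = 0.1460; vi–s: (116 + 12)/1000 = 0.1280.
Expected DCO frequency = 0.1460 × 0.1280 ≈ 0.01869; observed = 12/1000 ≈ 0.01200.
Coefficient of coincidence = 0.01200/0.01869 ≈ 0.64; interference = 1 − 0.64 = 0.36.

0.36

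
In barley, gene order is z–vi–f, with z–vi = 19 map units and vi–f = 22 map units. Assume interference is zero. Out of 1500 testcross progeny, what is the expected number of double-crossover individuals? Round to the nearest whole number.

Map distances give recombination frequencies of 0.190 and 0.220 for the two intervals.
With no interference, expected double-crossover frequency = 0.190 × 0.220 = 0.04180.
Expected number = 0.04180 × 1500 = 62.70 ≈ 63.

63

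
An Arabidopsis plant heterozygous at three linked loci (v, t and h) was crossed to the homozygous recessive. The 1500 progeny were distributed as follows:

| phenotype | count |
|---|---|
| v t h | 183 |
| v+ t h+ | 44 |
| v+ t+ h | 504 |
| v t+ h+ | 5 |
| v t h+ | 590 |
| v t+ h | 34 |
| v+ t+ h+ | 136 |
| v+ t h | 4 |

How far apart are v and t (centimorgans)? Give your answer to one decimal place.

The two most frequent reciprocal classes, v+ t+ h and v t h+, are the parental types, so the F1 was v+ t+ h / v t h+.
The two rarest classes, v+ t h and v t+ h+, are the double crossovers. Comparing them with the parentals, only the t allele has switched, so t is the middle locus and the order is v – t – h.
Crossovers in the v–t interval produce the single-crossover classes v t+ h and v+ t h+ (34 + 44 = 78) plus the double crossovers (9).
RF(v–t) = (78 + 9) / 1500 = 87/1500 = 0.0580 → 5.8 centimorgans.

5.8 centimorgans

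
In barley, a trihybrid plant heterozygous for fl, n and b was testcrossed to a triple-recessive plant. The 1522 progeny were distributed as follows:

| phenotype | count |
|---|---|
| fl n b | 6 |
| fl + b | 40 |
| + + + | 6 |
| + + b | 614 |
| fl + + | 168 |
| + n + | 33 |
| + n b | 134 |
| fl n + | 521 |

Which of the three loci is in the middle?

The two most frequent reciprocal classes, + + b and fl n +, are the parental types, so the F1 was + + b / fl n +.
The two rarest classes, + + + and fl n b, are the double crossovers. Comparing them with the parentals, only the b allele has switched, so b is the middle locus and the order is fl – b – n.

b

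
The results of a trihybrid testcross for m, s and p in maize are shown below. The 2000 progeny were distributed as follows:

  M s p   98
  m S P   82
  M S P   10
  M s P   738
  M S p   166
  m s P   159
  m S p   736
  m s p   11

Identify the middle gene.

s

The two most frequent reciprocal classes, m S p and M s P, are the parental types, so the F1 was m S p / M s P.
The two rarest classes, m s p and M S P, are the double crossovers. Comparing them with the parentals, only the s allele has switched, so s is the middle locus and the order is p – s – m.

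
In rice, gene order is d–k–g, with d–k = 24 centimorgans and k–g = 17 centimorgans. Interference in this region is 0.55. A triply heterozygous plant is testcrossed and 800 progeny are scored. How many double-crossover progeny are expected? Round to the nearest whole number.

Map distances give recombination frequencies of 0.240 and 0.170 for the two intervals.
With interference 0.55 (so coincidence = 0.45), expected double-crossover frequency = 0.240 × 0.170 × 0.45 = 0.01836.
Expected number = 0.01836 × 800 = 14.69 ≈ 15.

15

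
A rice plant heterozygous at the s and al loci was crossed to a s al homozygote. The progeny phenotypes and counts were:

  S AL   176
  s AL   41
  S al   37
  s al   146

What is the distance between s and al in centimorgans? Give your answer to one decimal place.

19.5 centimorgans

The two most frequent classes, S AL (176) and s al (146), are the parental types, so the F1 was S AL / s al.
The recombinant classes are S al and s AL: 37 + 41 = 78.
Recombination frequency = 78/400 = 0.1950 ≈ 19.5%, i.e. 19.5 centimorgans.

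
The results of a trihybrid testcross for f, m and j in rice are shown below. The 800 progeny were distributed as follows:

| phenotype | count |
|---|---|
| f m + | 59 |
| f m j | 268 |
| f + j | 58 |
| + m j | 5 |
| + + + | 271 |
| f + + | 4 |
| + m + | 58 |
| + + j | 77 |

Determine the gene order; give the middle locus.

The two most frequent reciprocal classes, f m j and + + +, are the parental types, so the F1 was f m j / + + +.
The two rarest classes, + m j and f + +, are the double crossovers. Comparing them with the parentals, only the f allele has switched, so f is the middle locus and the order is j – f – m.

f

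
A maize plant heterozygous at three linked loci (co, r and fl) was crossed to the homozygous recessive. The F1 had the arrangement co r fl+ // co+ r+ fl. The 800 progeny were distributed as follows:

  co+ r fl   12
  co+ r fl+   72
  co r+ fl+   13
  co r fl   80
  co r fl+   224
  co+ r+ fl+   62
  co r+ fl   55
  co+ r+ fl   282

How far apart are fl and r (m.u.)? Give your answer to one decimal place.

The two rarest classes, co r+ fl+ and co+ r fl, are the double crossovers. Comparing them with the parentals, only the r allele has switched, so r is the middle locus and the order is fl – r – co.
Crossovers in the fl–r interval produce the single-crossover classes co r fl and co+ r+ fl+ (80 + 62 = 142) plus the double crossovers (25).
RF(fl–r) = (142 + 25) / 800 = 167/800 = 0.2087 → 20.9 m.u.

20.9 m.u.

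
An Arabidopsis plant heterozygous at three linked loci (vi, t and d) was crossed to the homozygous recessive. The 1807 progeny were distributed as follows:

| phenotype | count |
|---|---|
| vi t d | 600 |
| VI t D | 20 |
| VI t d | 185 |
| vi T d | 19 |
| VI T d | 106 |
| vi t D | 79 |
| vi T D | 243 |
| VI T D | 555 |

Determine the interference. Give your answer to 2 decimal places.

The two most frequent reciprocal classes, vi t d and VI T D, are the parental types, so the F1 was vi t d / VI T D.
The two rarest classes, vi T d and VI t D, are the double crossovers. Comparing them with the parentals, only the t allele has switched, so t is the middle locus and the order is d – t – vi.
d–t: (185 + 39)/1807 = 0.1240; t–vi: (428 + 39)/1807 = 0.2584.
Expected DCO frequency = 0.1240 × 0.2584 ≈ 0.03204; observed = 39/1807 ≈ 0.02158.
Coefficient of coincidence = 0.02158/0.03204 ≈ 0.67; interference = 1 − 0.67 = 0.33.

0.33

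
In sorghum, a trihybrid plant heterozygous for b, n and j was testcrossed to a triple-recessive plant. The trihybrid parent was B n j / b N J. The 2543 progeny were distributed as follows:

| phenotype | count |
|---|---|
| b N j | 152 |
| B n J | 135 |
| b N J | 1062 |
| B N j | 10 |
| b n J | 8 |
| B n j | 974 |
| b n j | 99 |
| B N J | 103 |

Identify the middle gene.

n

The two rarest classes, B N j and b n J, are the double crossovers. Comparing them with the parentals, only the n allele has switched, so n is the middle locus and the order is j – n – b.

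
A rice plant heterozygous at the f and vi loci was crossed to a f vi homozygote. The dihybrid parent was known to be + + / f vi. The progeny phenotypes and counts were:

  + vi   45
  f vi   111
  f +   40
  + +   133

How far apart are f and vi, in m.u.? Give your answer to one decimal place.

The recombinant classes are + vi and f +: 45 + 40 = 85.
Recombination frequency = 85/329 = 0.2584 ≈ 25.8%, i.e. 25.8 m.u.

25.8 m.u.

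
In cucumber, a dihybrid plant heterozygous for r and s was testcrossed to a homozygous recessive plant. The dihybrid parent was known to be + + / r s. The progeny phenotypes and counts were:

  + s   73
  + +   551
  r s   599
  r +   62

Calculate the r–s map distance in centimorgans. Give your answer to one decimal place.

The recombinant classes are + s and r +: 73 + 62 = 135.
Recombination frequency = 135/1285 = 0.1051 ≈ 10.5%, i.e. 10.5 centimorgans.

10.5 centimorgans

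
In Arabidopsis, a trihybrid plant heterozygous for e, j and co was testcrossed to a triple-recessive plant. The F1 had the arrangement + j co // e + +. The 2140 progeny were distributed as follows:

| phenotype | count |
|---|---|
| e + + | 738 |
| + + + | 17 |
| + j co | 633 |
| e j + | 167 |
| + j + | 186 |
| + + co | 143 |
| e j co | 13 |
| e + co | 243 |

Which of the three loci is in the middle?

The two rarest classes, e j co and + + +, are the double crossovers. Comparing them with the parentals, only the e allele has switched, so e is the middle locus and the order is co – e – j.

e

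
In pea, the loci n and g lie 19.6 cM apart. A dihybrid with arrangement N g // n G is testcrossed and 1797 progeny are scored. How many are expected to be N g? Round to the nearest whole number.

722

A map distance of 19.6 cM corresponds to a recombination frequency of 0.196.
The F1 is N g / n G, so N g is a parental gamete class with expected frequency (1 − r)/2 = 0.804/2 = 0.4020.
Expected number = 0.4020 × 1797 = 722.39 ≈ 722.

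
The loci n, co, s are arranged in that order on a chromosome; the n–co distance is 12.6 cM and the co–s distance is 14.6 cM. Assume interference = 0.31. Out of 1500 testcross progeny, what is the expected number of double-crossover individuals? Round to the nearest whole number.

19

Map distances give recombination frequencies of 0.126 and 0.146 for the two intervals.
With interference 0.31 (so coincidence = 0.69), expected double-crossover frequency = 0.126 × 0.146 × 0.69 = 0.01269.
Expected number = 0.01269 × 1500 = 19.04 ≈ 19.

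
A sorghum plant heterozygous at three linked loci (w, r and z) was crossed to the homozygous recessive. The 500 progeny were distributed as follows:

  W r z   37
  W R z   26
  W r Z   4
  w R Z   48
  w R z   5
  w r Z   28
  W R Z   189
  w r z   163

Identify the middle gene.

r

The two most frequent reciprocal classes, W R Z and w r z, are the parental types, so the F1 was W R Z / w r z.
The two rarest classes, W r Z and w R z, are the double crossovers. Comparing them with the parentals, only the r allele has switched, so r is the middle locus and the order is w – r – z.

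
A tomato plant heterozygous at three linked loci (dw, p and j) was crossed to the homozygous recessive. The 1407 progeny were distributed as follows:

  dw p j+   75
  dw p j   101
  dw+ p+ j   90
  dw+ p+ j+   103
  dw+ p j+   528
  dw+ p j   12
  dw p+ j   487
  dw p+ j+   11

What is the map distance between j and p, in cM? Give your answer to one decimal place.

16.1 cM

The two most frequent reciprocal classes, dw p+ j and dw+ p j+, are the parental types, so the F1 was dw p+ j / dw+ p j+.
The two rarest classes, dw p+ j+ and dw+ p j, are the double crossovers. Comparing them with the parentals, only the j allele has switched, so j is the middle locus and the order is p – j – dw.
Crossovers in the p–j interval produce the single-crossover classes dw p j and dw+ p+ j+ (101 + 103 = 204) plus the double crossovers (23).
RF(p–j) = (204 + 23) / 1407 = 227/1407 = 0.1613 → 16.1 cM.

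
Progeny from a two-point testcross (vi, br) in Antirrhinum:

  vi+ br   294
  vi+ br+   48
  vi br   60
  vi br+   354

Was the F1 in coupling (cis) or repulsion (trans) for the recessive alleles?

trans

The two most frequent classes are vi+ br (294) and vi br+ (354); these are the parental (non-recombinant) types.
So the F1 carried vi+ br on one chromosome and vi br+ on the other — the recessive alleles are on opposite chromosomes (trans / repulsion).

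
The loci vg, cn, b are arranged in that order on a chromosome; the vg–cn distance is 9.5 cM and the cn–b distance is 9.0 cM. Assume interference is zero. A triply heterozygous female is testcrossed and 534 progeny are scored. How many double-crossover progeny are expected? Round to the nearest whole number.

5

Map distances give recombination frequencies of 0.095 and 0.090 for the two intervals.
With no interference, expected double-crossover frequency = 0.095 × 0.090 = 0.00855.
Expected number = 0.00855 × 534 = 4.57 ≈ 5.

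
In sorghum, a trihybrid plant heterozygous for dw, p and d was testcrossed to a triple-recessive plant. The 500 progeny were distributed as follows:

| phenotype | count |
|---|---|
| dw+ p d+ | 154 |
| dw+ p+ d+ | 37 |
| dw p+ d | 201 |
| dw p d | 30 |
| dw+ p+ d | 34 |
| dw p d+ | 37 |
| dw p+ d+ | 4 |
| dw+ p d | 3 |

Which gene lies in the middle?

d

The two most frequent reciprocal classes, dw p+ d and dw+ p d+, are the parental types, so the F1 was dw p+ d / dw+ p d+.
The two rarest classes, dw p+ d+ and dw+ p d, are the double crossovers. Comparing them with the parentals, only the d allele has switched, so d is the middle locus and the order is p – d – dw.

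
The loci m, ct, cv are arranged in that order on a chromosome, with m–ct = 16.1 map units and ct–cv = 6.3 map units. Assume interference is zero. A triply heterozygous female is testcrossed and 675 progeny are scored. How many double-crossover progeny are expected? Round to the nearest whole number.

7

Map distances give recombination frequencies of 0.161 and 0.063 for the two intervals.
With no interference, expected double-crossover frequency = 0.161 × 0.063 = 0.01014.
Expected number = 0.01014 × 675 = 6.85 ≈ 7.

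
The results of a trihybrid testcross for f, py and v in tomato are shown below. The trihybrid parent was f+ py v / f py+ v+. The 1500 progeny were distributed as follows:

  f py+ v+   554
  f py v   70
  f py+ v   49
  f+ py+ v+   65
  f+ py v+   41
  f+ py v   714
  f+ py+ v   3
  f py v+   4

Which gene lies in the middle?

The two rarest classes, f+ py+ v and f py v+, are the double crossovers. Comparing them with the parentals, only the py allele has switched, so py is the middle locus and the order is f – py – v.

py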